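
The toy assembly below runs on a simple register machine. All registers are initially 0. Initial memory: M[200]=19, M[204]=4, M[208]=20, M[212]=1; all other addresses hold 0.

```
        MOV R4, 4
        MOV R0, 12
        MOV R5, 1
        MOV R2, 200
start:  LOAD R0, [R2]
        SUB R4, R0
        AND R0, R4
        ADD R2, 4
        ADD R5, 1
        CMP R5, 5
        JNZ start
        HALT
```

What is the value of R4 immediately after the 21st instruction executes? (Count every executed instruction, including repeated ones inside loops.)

after MOV R4, 4: R4=4
after MOV R0, 12: R0=12
after MOV R5, 1: R5=1
after MOV R2, 200: R2=200
after LOAD R0, [R2]: R0=M[200]=19
after SUB R4, R0: R4=4-19=-15
after AND R0, R4: R0=19&(-15)=17
after ADD R2, 4: R2=200+4=204
after ADD R5, 1: R5=1+1=2
CMP R5, 5  (cmp 2,5)
JNZ start: taken
after LOAD R0, [R2]: R0=M[204]=4
after SUB R4, R0: R4=(-15)-4=-19
after AND R0, R4: R0=4&(-19)=4
after ADD R2, 4: R2=204+4=208
after ADD R5, 1: R5=2+1=3
CMP R5, 5  (cmp 3,5)
JNZ start: taken
after LOAD R0, [R2]: R0=M[208]=20
after SUB R4, R0: R4=(-19)-20=-39
after AND R0, R4: R0=20&(-39)=16
After step 21: R4 = -39.

-39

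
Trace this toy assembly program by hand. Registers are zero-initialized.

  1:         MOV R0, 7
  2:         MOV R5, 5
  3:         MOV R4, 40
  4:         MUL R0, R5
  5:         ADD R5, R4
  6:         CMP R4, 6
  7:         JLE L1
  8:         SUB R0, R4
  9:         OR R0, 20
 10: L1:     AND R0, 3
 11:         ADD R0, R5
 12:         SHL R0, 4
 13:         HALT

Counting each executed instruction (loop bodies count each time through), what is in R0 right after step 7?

R0=7
R5=5
R4=40
R0=7*5=35
R5=5+40=45
CMP R4, 6  (cmp 40,6)
JLE L1: not taken
After step 7: R0 = 35.

35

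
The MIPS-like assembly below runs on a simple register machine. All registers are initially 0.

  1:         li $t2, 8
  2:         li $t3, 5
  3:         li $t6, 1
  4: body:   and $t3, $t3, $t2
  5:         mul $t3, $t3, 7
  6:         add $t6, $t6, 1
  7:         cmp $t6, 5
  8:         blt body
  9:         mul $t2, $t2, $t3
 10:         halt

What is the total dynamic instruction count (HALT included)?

after li $t2, 8: $t2=8
after li $t3, 5: $t3=5
after li $t6, 1: $t6=1
after and $t3, $t3, $t2: $t3=5&8=0
after mul $t3, $t3, 7: $t3=0*7=0
after add $t6, $t6, 1: $t6=1+1=2
cmp $t6, 5  (cmp 2,5)
blt body: taken
after and $t3, $t3, $t2: $t3=0&8=0
after mul $t3, $t3, 7: $t3=0*7=0
after add $t6, $t6, 1: $t6=2+1=3
cmp $t6, 5  (cmp 3,5)
blt body: taken
after and $t3, $t3, $t2: $t3=0&8=0
after mul $t3, $t3, 7: $t3=0*7=0
after add $t6, $t6, 1: $t6=3+1=4
cmp $t6, 5  (cmp 4,5)
blt body: taken
after and $t3, $t3, $t2: $t3=0&8=0
after mul $t3, $t3, 7: $t3=0*7=0
after add $t6, $t6, 1: $t6=4+1=5
cmp $t6, 5  (cmp 5,5)
blt body: not taken
after mul $t2, $t2, $t3: $t2=8*0=0
halt.
Total executed instructions: 25.

25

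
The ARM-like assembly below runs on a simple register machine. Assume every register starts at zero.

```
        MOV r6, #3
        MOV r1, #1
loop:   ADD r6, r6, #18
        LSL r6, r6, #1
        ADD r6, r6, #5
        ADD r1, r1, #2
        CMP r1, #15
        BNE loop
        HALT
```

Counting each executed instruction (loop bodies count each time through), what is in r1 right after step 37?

13

r6=3
r1=1
r6=3+18=21
r6=21<<1=42
r6=42+5=47
r1=1+2=3
CMP r1, #15  (cmp 3,15)
BNE loop: taken
r6=47+18=65
r6=65<<1=130
r6=130+5=135
r1=3+2=5
CMP r1, #15  (cmp 5,15)
BNE loop: taken
r6=135+18=153
r6=153<<1=306
r6=306+5=311
r1=5+2=7
CMP r1, #15  (cmp 7,15)
BNE loop: taken
r6=311+18=329
r6=329<<1=658
r6=658+5=663
r1=7+2=9
CMP r1, #15  (cmp 9,15)
BNE loop: taken
r6=663+18=681
r6=681<<1=1362
r6=1362+5=1367
r1=9+2=11
CMP r1, #15  (cmp 11,15)
BNE loop: taken
r6=1367+18=1385
r6=1385<<1=2770
r6=2770+5=2775
r1=11+2=13
CMP r1, #15  (cmp 13,15)
After step 37: r1 = 13.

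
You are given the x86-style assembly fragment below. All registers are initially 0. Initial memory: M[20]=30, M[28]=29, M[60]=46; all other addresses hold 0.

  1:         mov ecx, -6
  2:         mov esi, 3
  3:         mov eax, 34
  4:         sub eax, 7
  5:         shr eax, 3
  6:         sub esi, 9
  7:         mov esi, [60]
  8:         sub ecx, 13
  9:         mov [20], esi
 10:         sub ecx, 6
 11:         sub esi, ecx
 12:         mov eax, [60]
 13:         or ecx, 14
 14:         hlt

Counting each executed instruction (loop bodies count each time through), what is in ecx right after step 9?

mov ecx, -6 → ecx=-6
mov esi, 3 → esi=3
mov eax, 34 → eax=34
sub eax, 7 → eax=34-7=27
shr eax, 3 → eax=27>>3=3
sub esi, 9 → esi=3-9=-6
mov esi, [60] → esi=M[60]=46
sub ecx, 13 → ecx=(-6)-13=-19
mov [20], esi → M[20]=46
After step 9: ecx = -19.

-19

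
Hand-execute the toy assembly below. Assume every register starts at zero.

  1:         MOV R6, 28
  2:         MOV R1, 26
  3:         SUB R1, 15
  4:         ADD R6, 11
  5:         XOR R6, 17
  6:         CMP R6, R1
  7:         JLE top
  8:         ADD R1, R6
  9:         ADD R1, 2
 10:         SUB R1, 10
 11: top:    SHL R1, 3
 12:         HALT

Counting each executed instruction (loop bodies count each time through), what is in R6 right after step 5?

54

R6=28
R1=26
R1=26-15=11
R6=28+11=39
R6=39^17=54
After step 5: R6 = 54.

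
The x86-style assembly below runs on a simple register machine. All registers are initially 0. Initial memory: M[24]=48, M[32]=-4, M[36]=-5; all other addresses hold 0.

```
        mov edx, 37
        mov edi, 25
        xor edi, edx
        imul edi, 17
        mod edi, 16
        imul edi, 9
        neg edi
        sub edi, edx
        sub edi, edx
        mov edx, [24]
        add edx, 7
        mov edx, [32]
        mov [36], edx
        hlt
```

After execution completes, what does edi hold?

-182

mov edx, 37 → edx=37
mov edi, 25 → edi=25
xor edi, edx → edi=25^37=60
imul edi, 17 → edi=60*17=1020
mod edi, 16 → edi=1020%16=12
imul edi, 9 → edi=12*9=108
neg edi → edi=-(108)=-108
sub edi, edx → edi=(-108)-37=-145
sub edi, edx → edi=(-145)-37=-182
mov edx, [24] → edx=M[24]=48
add edx, 7 → edx=48+7=55
mov edx, [32] → edx=M[32]=-4
mov [36], edx → M[36]=-4
halt.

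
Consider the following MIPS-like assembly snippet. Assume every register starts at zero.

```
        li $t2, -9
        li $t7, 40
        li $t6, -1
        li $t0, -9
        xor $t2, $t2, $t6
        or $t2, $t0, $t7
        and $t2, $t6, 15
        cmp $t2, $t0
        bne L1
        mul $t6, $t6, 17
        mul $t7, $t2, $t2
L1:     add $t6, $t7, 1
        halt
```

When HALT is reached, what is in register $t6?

41

after li $t2, -9: $t2=-9
after li $t7, 40: $t7=40
after li $t6, -1: $t6=-1
after li $t0, -9: $t0=-9
after xor $t2, $t2, $t6: $t2=(-9)^(-1)=8
after or $t2, $t0, $t7: $t2=(-9)|40=-1
after and $t2, $t6, 15: $t2=(-1)&15=15
cmp $t2, $t0  (cmp 15,-9)
bne L1: taken
after add $t6, $t7, 1: $t6=40+1=41
halt.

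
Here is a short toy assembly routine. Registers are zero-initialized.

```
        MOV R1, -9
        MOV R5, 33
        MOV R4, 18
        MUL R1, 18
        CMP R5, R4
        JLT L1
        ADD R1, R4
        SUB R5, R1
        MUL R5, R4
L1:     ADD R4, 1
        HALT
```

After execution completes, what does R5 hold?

3186

R1=-9
R5=33
R4=18
R1=(-9)*18=-162
CMP R5, R4  (cmp 33,18)
JLT L1: not taken
R1=(-162)+18=-144
R5=33-(-144)=177
R5=177*18=3186
R4=18+1=19
halt.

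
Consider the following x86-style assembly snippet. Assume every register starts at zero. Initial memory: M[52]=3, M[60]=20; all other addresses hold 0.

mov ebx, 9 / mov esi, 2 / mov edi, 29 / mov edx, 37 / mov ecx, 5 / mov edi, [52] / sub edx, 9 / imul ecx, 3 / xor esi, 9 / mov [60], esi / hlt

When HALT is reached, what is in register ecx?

mov ebx, 9 → ebx=9
mov esi, 2 → esi=2
mov edi, 29 → edi=29
mov edx, 37 → edx=37
mov ecx, 5 → ecx=5
mov edi, [52] → edi=M[52]=3
sub edx, 9 → edx=37-9=28
imul ecx, 3 → ecx=5*3=15
xor esi, 9 → esi=2^9=11
mov [60], esi → M[60]=11
halt.

15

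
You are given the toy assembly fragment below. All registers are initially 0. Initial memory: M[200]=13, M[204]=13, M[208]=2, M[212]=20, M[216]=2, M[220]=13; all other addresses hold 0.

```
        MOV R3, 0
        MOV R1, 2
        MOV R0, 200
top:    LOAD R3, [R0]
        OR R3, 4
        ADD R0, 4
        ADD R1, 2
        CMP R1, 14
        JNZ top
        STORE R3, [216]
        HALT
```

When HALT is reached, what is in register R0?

MOV R3, 0 → R3=0
MOV R1, 2 → R1=2
MOV R0, 200 → R0=200
LOAD R3, [R0] → R3=M[200]=13
OR R3, 4 → R3=13|4=13
ADD R0, 4 → R0=200+4=204
ADD R1, 2 → R1=2+2=4
CMP R1, 14  (cmp 4,14)
JNZ top: taken
LOAD R3, [R0] → R3=M[204]=13
OR R3, 4 → R3=13|4=13
ADD R0, 4 → R0=204+4=208
ADD R1, 2 → R1=4+2=6
CMP R1, 14  (cmp 6,14)
JNZ top: taken
LOAD R3, [R0] → R3=M[208]=2
OR R3, 4 → R3=2|4=6
ADD R0, 4 → R0=208+4=212
ADD R1, 2 → R1=6+2=8
CMP R1, 14  (cmp 8,14)
JNZ top: taken
LOAD R3, [R0] → R3=M[212]=20
OR R3, 4 → R3=20|4=20
ADD R0, 4 → R0=212+4=216
ADD R1, 2 → R1=8+2=10
CMP R1, 14  (cmp 10,14)
JNZ top: taken
LOAD R3, [R0] → R3=M[216]=2
OR R3, 4 → R3=2|4=6
ADD R0, 4 → R0=216+4=220
ADD R1, 2 → R1=10+2=12
CMP R1, 14  (cmp 12,14)
JNZ top: taken
LOAD R3, [R0] → R3=M[220]=13
OR R3, 4 → R3=13|4=13
ADD R0, 4 → R0=220+4=224
ADD R1, 2 → R1=12+2=14
CMP R1, 14  (cmp 14,14)
JNZ top: not taken
STORE R3, [216] → M[216]=13
halt.

224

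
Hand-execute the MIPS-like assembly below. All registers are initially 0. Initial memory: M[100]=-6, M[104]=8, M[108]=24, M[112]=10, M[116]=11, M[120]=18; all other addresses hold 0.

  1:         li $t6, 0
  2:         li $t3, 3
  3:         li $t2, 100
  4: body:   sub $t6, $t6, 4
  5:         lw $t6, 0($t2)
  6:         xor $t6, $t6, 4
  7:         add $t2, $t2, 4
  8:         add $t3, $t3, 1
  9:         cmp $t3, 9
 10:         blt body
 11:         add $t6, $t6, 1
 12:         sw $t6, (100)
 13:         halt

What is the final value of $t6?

after li $t6, 0: $t6=0
after li $t3, 3: $t3=3
after li $t2, 100: $t2=100
after sub $t6, $t6, 4: $t6=0-4=-4
after lw $t6, 0($t2): $t6=M[100]=-6
after xor $t6, $t6, 4: $t6=(-6)^4=-2
after add $t2, $t2, 4: $t2=100+4=104
after add $t3, $t3, 1: $t3=3+1=4
cmp $t3, 9  (cmp 4,9)
blt body: taken
after sub $t6, $t6, 4: $t6=(-2)-4=-6
after lw $t6, 0($t2): $t6=M[104]=8
after xor $t6, $t6, 4: $t6=8^4=12
after add $t2, $t2, 4: $t2=104+4=108
after add $t3, $t3, 1: $t3=4+1=5
cmp $t3, 9  (cmp 5,9)
blt body: taken
after sub $t6, $t6, 4: $t6=12-4=8
after lw $t6, 0($t2): $t6=M[108]=24
after xor $t6, $t6, 4: $t6=24^4=28
after add $t2, $t2, 4: $t2=108+4=112
after add $t3, $t3, 1: $t3=5+1=6
cmp $t3, 9  (cmp 6,9)
blt body: taken
after sub $t6, $t6, 4: $t6=28-4=24
after lw $t6, 0($t2): $t6=M[112]=10
after xor $t6, $t6, 4: $t6=10^4=14
after add $t2, $t2, 4: $t2=112+4=116
after add $t3, $t3, 1: $t3=6+1=7
cmp $t3, 9  (cmp 7,9)
blt body: taken
after sub $t6, $t6, 4: $t6=14-4=10
after lw $t6, 0($t2): $t6=M[116]=11
after xor $t6, $t6, 4: $t6=11^4=15
after add $t2, $t2, 4: $t2=116+4=120
after add $t3, $t3, 1: $t3=7+1=8
cmp $t3, 9  (cmp 8,9)
blt body: taken
after sub $t6, $t6, 4: $t6=15-4=11
after lw $t6, 0($t2): $t6=M[120]=18
after xor $t6, $t6, 4: $t6=18^4=22
after add $t2, $t2, 4: $t2=120+4=124
after add $t3, $t3, 1: $t3=8+1=9
cmp $t3, 9  (cmp 9,9)
blt body: not taken
after add $t6, $t6, 1: $t6=22+1=23
sw $t6, (100) → M[100]=23
halt.

23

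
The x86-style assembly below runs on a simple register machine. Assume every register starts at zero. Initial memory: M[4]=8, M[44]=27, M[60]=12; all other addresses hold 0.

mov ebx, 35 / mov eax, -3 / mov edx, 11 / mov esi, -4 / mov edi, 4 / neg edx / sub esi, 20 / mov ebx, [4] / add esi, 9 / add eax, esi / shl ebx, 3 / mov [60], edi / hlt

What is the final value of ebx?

ebx=35
eax=-3
edx=11
esi=-4
edi=4
edx=-(11)=-11
esi=(-4)-20=-24
ebx=M[4]=8
esi=(-24)+9=-15
eax=(-3)+(-15)=-18
ebx=8<<3=64
mov [60], edi → M[60]=4
halt.

64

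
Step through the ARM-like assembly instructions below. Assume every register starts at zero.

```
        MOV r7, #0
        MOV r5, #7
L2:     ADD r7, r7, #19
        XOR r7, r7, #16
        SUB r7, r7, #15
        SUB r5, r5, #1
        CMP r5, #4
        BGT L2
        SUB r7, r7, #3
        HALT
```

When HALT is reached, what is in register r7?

-7

r7=0
r5=7
r7=0+19=19
r7=19^16=3
r7=3-15=-12
r5=7-1=6
CMP r5, #4  (cmp 6,4)
BGT L2: taken
r7=(-12)+19=7
r7=7^16=23
r7=23-15=8
r5=6-1=5
CMP r5, #4  (cmp 5,4)
BGT L2: taken
r7=8+19=27
r7=27^16=11
r7=11-15=-4
r5=5-1=4
CMP r5, #4  (cmp 4,4)
BGT L2: not taken
r7=(-4)-3=-7
halt.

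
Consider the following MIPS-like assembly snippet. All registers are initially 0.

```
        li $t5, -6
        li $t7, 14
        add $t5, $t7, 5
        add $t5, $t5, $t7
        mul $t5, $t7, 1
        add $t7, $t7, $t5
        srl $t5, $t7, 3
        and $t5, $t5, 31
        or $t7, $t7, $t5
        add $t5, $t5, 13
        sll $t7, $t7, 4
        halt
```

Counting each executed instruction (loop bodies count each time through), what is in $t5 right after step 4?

li $t5, -6 → $t5=-6
li $t7, 14 → $t7=14
add $t5, $t7, 5 → $t5=14+5=19
add $t5, $t5, $t7 → $t5=19+14=33
After step 4: $t5 = 33.

33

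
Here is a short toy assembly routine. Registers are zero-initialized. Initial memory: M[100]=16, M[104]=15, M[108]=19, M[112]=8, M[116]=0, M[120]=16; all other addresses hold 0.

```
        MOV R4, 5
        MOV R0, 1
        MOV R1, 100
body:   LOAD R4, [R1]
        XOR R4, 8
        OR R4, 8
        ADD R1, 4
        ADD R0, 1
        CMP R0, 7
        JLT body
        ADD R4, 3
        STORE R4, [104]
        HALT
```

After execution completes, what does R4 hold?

27

MOV R4, 5 → R4=5
MOV R0, 1 → R0=1
MOV R1, 100 → R1=100
LOAD R4, [R1] → R4=M[100]=16
XOR R4, 8 → R4=16^8=24
OR R4, 8 → R4=24|8=24
ADD R1, 4 → R1=100+4=104
ADD R0, 1 → R0=1+1=2
CMP R0, 7  (cmp 2,7)
JLT body: taken
LOAD R4, [R1] → R4=M[104]=15
XOR R4, 8 → R4=15^8=7
OR R4, 8 → R4=7|8=15
ADD R1, 4 → R1=104+4=108
ADD R0, 1 → R0=2+1=3
CMP R0, 7  (cmp 3,7)
JLT body: taken
LOAD R4, [R1] → R4=M[108]=19
XOR R4, 8 → R4=19^8=27
OR R4, 8 → R4=27|8=27
ADD R1, 4 → R1=108+4=112
ADD R0, 1 → R0=3+1=4
CMP R0, 7  (cmp 4,7)
JLT body: taken
LOAD R4, [R1] → R4=M[112]=8
XOR R4, 8 → R4=8^8=0
OR R4, 8 → R4=0|8=8
ADD R1, 4 → R1=112+4=116
ADD R0, 1 → R0=4+1=5
CMP R0, 7  (cmp 5,7)
JLT body: taken
LOAD R4, [R1] → R4=M[116]=0
XOR R4, 8 → R4=0^8=8
OR R4, 8 → R4=8|8=8
ADD R1, 4 → R1=116+4=120
ADD R0, 1 → R0=5+1=6
CMP R0, 7  (cmp 6,7)
JLT body: taken
LOAD R4, [R1] → R4=M[120]=16
XOR R4, 8 → R4=16^8=24
OR R4, 8 → R4=24|8=24
ADD R1, 4 → R1=120+4=124
ADD R0, 1 → R0=6+1=7
CMP R0, 7  (cmp 7,7)
JLT body: not taken
ADD R4, 3 → R4=24+3=27
STORE R4, [104] → M[104]=27
halt.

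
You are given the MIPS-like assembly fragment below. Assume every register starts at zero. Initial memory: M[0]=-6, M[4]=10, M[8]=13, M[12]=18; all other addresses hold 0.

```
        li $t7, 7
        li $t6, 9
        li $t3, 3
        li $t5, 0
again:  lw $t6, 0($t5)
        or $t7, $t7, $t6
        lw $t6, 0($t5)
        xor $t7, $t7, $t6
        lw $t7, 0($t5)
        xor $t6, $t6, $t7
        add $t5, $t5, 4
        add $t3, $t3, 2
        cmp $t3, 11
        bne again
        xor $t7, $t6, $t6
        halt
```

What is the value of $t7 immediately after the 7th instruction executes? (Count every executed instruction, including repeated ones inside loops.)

li $t7, 7 → $t7=7
li $t6, 9 → $t6=9
li $t3, 3 → $t3=3
li $t5, 0 → $t5=0
lw $t6, 0($t5) → $t6=M[0]=-6
or $t7, $t7, $t6 → $t7=7|(-6)=-1
lw $t6, 0($t5) → $t6=M[0]=-6
After step 7: $t7 = -1.

-1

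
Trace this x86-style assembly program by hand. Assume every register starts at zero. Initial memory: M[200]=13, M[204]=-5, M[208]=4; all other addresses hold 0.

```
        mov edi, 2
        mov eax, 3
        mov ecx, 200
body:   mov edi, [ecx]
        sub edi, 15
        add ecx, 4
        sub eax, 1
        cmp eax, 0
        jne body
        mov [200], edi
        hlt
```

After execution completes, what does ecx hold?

after mov edi, 2: edi=2
after mov eax, 3: eax=3
after mov ecx, 200: ecx=200
after mov edi, [ecx]: edi=M[200]=13
after sub edi, 15: edi=13-15=-2
after add ecx, 4: ecx=200+4=204
after sub eax, 1: eax=3-1=2
cmp eax, 0  (cmp 2,0)
jne body: taken
after mov edi, [ecx]: edi=M[204]=-5
after sub edi, 15: edi=(-5)-15=-20
after add ecx, 4: ecx=204+4=208
after sub eax, 1: eax=2-1=1
cmp eax, 0  (cmp 1,0)
jne body: taken
after mov edi, [ecx]: edi=M[208]=4
after sub edi, 15: edi=4-15=-11
after add ecx, 4: ecx=208+4=212
after sub eax, 1: eax=1-1=0
cmp eax, 0  (cmp 0,0)
jne body: not taken
mov [200], edi → M[200]=-11
halt.

212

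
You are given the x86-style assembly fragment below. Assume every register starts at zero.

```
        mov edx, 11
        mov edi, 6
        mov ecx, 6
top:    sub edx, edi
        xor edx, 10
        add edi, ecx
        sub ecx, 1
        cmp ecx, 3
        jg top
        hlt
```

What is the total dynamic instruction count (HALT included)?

22

mov edx, 11 → edx=11
mov edi, 6 → edi=6
mov ecx, 6 → ecx=6
sub edx, edi → edx=11-6=5
xor edx, 10 → edx=5^10=15
add edi, ecx → edi=6+6=12
sub ecx, 1 → ecx=6-1=5
cmp ecx, 3  (cmp 5,3)
jg top: taken
sub edx, edi → edx=15-12=3
xor edx, 10 → edx=3^10=9
add edi, ecx → edi=12+5=17
sub ecx, 1 → ecx=5-1=4
cmp ecx, 3  (cmp 4,3)
jg top: taken
sub edx, edi → edx=9-17=-8
xor edx, 10 → edx=(-8)^10=-14
add edi, ecx → edi=17+4=21
sub ecx, 1 → ecx=4-1=3
cmp ecx, 3  (cmp 3,3)
jg top: not taken
halt.
Total executed instructions: 22.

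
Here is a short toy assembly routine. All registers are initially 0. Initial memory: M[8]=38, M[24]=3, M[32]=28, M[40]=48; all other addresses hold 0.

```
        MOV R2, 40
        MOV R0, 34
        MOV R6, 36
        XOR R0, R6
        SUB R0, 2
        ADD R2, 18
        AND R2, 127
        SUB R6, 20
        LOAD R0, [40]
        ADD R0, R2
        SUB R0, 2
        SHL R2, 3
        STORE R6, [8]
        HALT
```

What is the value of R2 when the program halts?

464

MOV R2, 40 → R2=40
MOV R0, 34 → R0=34
MOV R6, 36 → R6=36
XOR R0, R6 → R0=34^36=6
SUB R0, 2 → R0=6-2=4
ADD R2, 18 → R2=40+18=58
AND R2, 127 → R2=58&127=58
SUB R6, 20 → R6=36-20=16
LOAD R0, [40] → R0=M[40]=48
ADD R0, R2 → R0=48+58=106
SUB R0, 2 → R0=106-2=104
SHL R2, 3 → R2=58<<3=464
STORE R6, [8] → M[8]=16
halt.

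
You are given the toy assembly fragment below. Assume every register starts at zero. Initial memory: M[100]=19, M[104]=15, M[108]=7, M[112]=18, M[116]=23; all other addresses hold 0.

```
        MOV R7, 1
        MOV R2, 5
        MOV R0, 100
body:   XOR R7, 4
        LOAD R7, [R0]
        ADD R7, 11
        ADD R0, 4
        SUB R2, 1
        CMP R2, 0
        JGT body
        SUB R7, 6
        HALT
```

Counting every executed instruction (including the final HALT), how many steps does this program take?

R7=1
R2=5
R0=100
R7=1^4=5
R7=M[100]=19
R7=19+11=30
R0=100+4=104
R2=5-1=4
CMP R2, 0  (cmp 4,0)
JGT body: taken
R7=30^4=26
R7=M[104]=15
R7=15+11=26
R0=104+4=108
R2=4-1=3
CMP R2, 0  (cmp 3,0)
JGT body: taken
R7=26^4=30
R7=M[108]=7
R7=7+11=18
R0=108+4=112
R2=3-1=2
CMP R2, 0  (cmp 2,0)
JGT body: taken
R7=18^4=22
R7=M[112]=18
R7=18+11=29
R0=112+4=116
R2=2-1=1
CMP R2, 0  (cmp 1,0)
JGT body: taken
R7=29^4=25
R7=M[116]=23
R7=23+11=34
R0=116+4=120
R2=1-1=0
CMP R2, 0  (cmp 0,0)
JGT body: not taken
R7=34-6=28
halt.
Total executed instructions: 40.

40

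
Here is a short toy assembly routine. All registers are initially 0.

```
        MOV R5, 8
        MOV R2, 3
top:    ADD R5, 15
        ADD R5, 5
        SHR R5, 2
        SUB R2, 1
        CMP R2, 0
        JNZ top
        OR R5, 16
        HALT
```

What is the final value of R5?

after MOV R5, 8: R5=8
after MOV R2, 3: R2=3
after ADD R5, 15: R5=8+15=23
after ADD R5, 5: R5=23+5=28
after SHR R5, 2: R5=28>>2=7
after SUB R2, 1: R2=3-1=2
CMP R2, 0  (cmp 2,0)
JNZ top: taken
after ADD R5, 15: R5=7+15=22
after ADD R5, 5: R5=22+5=27
after SHR R5, 2: R5=27>>2=6
after SUB R2, 1: R2=2-1=1
CMP R2, 0  (cmp 1,0)
JNZ top: taken
after ADD R5, 15: R5=6+15=21
after ADD R5, 5: R5=21+5=26
after SHR R5, 2: R5=26>>2=6
after SUB R2, 1: R2=1-1=0
CMP R2, 0  (cmp 0,0)
JNZ top: not taken
after OR R5, 16: R5=6|16=22
halt.

22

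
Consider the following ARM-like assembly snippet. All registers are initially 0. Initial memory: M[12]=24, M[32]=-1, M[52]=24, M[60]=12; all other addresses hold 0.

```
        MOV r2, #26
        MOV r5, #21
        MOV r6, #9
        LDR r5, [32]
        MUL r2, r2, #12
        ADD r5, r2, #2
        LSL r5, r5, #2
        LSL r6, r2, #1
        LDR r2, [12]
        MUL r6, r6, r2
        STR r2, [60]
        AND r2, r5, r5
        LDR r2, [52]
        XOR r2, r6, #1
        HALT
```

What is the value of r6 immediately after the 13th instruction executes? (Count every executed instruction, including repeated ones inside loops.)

MOV r2, #26 → r2=26
MOV r5, #21 → r5=21
MOV r6, #9 → r6=9
LDR r5, [32] → r5=M[32]=-1
MUL r2, r2, #12 → r2=26*12=312
ADD r5, r2, #2 → r5=312+2=314
LSL r5, r5, #2 → r5=314<<2=1256
LSL r6, r2, #1 → r6=312<<1=624
LDR r2, [12] → r2=M[12]=24
MUL r6, r6, r2 → r6=624*24=14976
STR r2, [60] → M[60]=24
AND r2, r5, r5 → r2=1256&1256=1256
LDR r2, [52] → r2=M[52]=24
After step 13: r6 = 14976.

14976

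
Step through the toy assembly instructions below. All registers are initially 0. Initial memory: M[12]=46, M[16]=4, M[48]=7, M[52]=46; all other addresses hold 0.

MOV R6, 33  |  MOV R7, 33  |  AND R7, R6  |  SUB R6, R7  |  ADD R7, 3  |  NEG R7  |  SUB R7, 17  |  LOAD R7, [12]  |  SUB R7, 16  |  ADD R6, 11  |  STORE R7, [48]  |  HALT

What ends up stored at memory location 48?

30

MOV R6, 33 → R6=33
MOV R7, 33 → R7=33
AND R7, R6 → R7=33&33=33
SUB R6, R7 → R6=33-33=0
ADD R7, 3 → R7=33+3=36
NEG R7 → R7=-(36)=-36
SUB R7, 17 → R7=(-36)-17=-53
LOAD R7, [12] → R7=M[12]=46
SUB R7, 16 → R7=46-16=30
ADD R6, 11 → R6=0+11=11
STORE R7, [48] → M[48]=30
halt.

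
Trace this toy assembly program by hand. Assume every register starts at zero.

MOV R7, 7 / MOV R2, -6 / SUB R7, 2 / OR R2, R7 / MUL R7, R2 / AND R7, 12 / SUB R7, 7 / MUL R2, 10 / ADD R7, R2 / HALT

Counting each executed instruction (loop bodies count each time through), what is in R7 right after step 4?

5

R7=7
R2=-6
R7=7-2=5
R2=(-6)|5=-1
After step 4: R7 = 5.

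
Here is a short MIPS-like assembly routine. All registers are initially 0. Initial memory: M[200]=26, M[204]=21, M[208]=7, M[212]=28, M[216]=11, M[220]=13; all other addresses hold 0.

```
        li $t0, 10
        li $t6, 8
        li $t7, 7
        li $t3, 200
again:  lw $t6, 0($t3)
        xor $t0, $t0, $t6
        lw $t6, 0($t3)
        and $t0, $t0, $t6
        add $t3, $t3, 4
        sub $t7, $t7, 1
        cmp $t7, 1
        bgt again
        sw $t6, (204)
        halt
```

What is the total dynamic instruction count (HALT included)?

54

after li $t0, 10: $t0=10
after li $t6, 8: $t6=8
after li $t7, 7: $t7=7
after li $t3, 200: $t3=200
after lw $t6, 0($t3): $t6=M[200]=26
after xor $t0, $t0, $t6: $t0=10^26=16
after lw $t6, 0($t3): $t6=M[200]=26
after and $t0, $t0, $t6: $t0=16&26=16
after add $t3, $t3, 4: $t3=200+4=204
after sub $t7, $t7, 1: $t7=7-1=6
cmp $t7, 1  (cmp 6,1)
bgt again: taken
after lw $t6, 0($t3): $t6=M[204]=21
after xor $t0, $t0, $t6: $t0=16^21=5
after lw $t6, 0($t3): $t6=M[204]=21
after and $t0, $t0, $t6: $t0=5&21=5
after add $t3, $t3, 4: $t3=204+4=208
after sub $t7, $t7, 1: $t7=6-1=5
cmp $t7, 1  (cmp 5,1)
bgt again: taken
after lw $t6, 0($t3): $t6=M[208]=7
after xor $t0, $t0, $t6: $t0=5^7=2
after lw $t6, 0($t3): $t6=M[208]=7
after and $t0, $t0, $t6: $t0=2&7=2
after add $t3, $t3, 4: $t3=208+4=212
after sub $t7, $t7, 1: $t7=5-1=4
cmp $t7, 1  (cmp 4,1)
bgt again: taken
after lw $t6, 0($t3): $t6=M[212]=28
after xor $t0, $t0, $t6: $t0=2^28=30
after lw $t6, 0($t3): $t6=M[212]=28
after and $t0, $t0, $t6: $t0=30&28=28
after add $t3, $t3, 4: $t3=212+4=216
after sub $t7, $t7, 1: $t7=4-1=3
cmp $t7, 1  (cmp 3,1)
bgt again: taken
after lw $t6, 0($t3): $t6=M[216]=11
after xor $t0, $t0, $t6: $t0=28^11=23
after lw $t6, 0($t3): $t6=M[216]=11
after and $t0, $t0, $t6: $t0=23&11=3
after add $t3, $t3, 4: $t3=216+4=220
after sub $t7, $t7, 1: $t7=3-1=2
cmp $t7, 1  (cmp 2,1)
bgt again: taken
after lw $t6, 0($t3): $t6=M[220]=13
after xor $t0, $t0, $t6: $t0=3^13=14
after lw $t6, 0($t3): $t6=M[220]=13
after and $t0, $t0, $t6: $t0=14&13=12
after add $t3, $t3, 4: $t3=220+4=224
after sub $t7, $t7, 1: $t7=2-1=1
cmp $t7, 1  (cmp 1,1)
bgt again: not taken
sw $t6, (204) → M[204]=13
halt.
Total executed instructions: 54.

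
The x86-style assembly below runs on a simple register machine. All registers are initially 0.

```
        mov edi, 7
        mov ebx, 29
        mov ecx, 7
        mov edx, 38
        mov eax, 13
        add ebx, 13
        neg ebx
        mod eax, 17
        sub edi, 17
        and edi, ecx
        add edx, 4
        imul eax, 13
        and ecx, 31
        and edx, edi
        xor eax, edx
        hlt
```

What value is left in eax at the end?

171

after mov edi, 7: edi=7
after mov ebx, 29: ebx=29
after mov ecx, 7: ecx=7
after mov edx, 38: edx=38
after mov eax, 13: eax=13
after add ebx, 13: ebx=29+13=42
after neg ebx: ebx=-(42)=-42
after mod eax, 17: eax=13%17=13
after sub edi, 17: edi=7-17=-10
after and edi, ecx: edi=(-10)&7=6
after add edx, 4: edx=38+4=42
after imul eax, 13: eax=13*13=169
after and ecx, 31: ecx=7&31=7
after and edx, edi: edx=42&6=2
after xor eax, edx: eax=169^2=171
halt.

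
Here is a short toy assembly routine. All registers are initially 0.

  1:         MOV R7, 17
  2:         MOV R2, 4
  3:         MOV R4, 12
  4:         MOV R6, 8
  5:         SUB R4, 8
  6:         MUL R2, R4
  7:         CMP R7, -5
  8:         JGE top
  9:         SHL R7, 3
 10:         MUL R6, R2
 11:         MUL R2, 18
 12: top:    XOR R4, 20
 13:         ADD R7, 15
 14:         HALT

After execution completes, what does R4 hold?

after MOV R7, 17: R7=17
after MOV R2, 4: R2=4
after MOV R4, 12: R4=12
after MOV R6, 8: R6=8
after SUB R4, 8: R4=12-8=4
after MUL R2, R4: R2=4*4=16
CMP R7, -5  (cmp 17,-5)
JGE top: taken
after XOR R4, 20: R4=4^20=16
after ADD R7, 15: R7=17+15=32
halt.

16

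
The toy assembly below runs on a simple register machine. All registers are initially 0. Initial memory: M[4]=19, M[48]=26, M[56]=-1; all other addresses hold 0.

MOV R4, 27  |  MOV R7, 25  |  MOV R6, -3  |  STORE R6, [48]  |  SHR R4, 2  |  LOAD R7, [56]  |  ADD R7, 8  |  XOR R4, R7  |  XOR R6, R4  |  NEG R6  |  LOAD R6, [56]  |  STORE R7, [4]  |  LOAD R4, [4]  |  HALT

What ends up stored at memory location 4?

R4=27
R7=25
R6=-3
STORE R6, [48] → M[48]=-3
R4=27>>2=6
R7=M[56]=-1
R7=(-1)+8=7
R4=6^7=1
R6=(-3)^1=-4
R6=-(-4)=4
R6=M[56]=-1
STORE R7, [4] → M[4]=7
R4=M[4]=7
halt.

7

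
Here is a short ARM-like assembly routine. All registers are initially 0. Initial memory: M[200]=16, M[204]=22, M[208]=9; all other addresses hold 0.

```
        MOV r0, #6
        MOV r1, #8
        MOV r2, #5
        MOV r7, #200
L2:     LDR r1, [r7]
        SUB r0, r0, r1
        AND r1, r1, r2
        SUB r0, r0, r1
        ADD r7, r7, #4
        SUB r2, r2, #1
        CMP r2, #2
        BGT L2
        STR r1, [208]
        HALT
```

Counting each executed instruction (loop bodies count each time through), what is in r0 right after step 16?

after MOV r0, #6: r0=6
after MOV r1, #8: r1=8
after MOV r2, #5: r2=5
after MOV r7, #200: r7=200
after LDR r1, [r7]: r1=M[200]=16
after SUB r0, r0, r1: r0=6-16=-10
after AND r1, r1, r2: r1=16&5=0
after SUB r0, r0, r1: r0=(-10)-0=-10
after ADD r7, r7, #4: r7=200+4=204
after SUB r2, r2, #1: r2=5-1=4
CMP r2, #2  (cmp 4,2)
BGT L2: taken
after LDR r1, [r7]: r1=M[204]=22
after SUB r0, r0, r1: r0=(-10)-22=-32
after AND r1, r1, r2: r1=22&4=4
after SUB r0, r0, r1: r0=(-32)-4=-36
After step 16: r0 = -36.

-36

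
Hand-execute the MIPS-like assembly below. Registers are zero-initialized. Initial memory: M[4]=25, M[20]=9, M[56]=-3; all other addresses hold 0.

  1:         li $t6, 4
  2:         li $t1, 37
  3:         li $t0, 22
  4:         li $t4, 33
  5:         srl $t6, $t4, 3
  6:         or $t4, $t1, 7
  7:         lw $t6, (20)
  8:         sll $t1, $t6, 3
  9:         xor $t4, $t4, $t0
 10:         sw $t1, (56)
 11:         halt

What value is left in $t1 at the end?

$t6=4
$t1=37
$t0=22
$t4=33
$t6=33>>3=4
$t4=37|7=39
$t6=M[20]=9
$t1=9<<3=72
$t4=39^22=49
sw $t1, (56) → M[56]=72
halt.

72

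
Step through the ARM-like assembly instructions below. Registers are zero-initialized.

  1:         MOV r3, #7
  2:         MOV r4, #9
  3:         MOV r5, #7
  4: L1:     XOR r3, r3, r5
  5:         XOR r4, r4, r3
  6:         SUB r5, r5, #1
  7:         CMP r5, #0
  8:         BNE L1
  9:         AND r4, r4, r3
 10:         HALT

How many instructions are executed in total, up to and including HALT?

40

MOV r3, #7 → r3=7
MOV r4, #9 → r4=9
MOV r5, #7 → r5=7
XOR r3, r3, r5 → r3=7^7=0
XOR r4, r4, r3 → r4=9^0=9
SUB r5, r5, #1 → r5=7-1=6
CMP r5, #0  (cmp 6,0)
BNE L1: taken
XOR r3, r3, r5 → r3=0^6=6
XOR r4, r4, r3 → r4=9^6=15
SUB r5, r5, #1 → r5=6-1=5
CMP r5, #0  (cmp 5,0)
BNE L1: taken
XOR r3, r3, r5 → r3=6^5=3
XOR r4, r4, r3 → r4=15^3=12
SUB r5, r5, #1 → r5=5-1=4
CMP r5, #0  (cmp 4,0)
BNE L1: taken
XOR r3, r3, r5 → r3=3^4=7
XOR r4, r4, r3 → r4=12^7=11
SUB r5, r5, #1 → r5=4-1=3
CMP r5, #0  (cmp 3,0)
BNE L1: taken
XOR r3, r3, r5 → r3=7^3=4
XOR r4, r4, r3 → r4=11^4=15
SUB r5, r5, #1 → r5=3-1=2
CMP r5, #0  (cmp 2,0)
BNE L1: taken
XOR r3, r3, r5 → r3=4^2=6
XOR r4, r4, r3 → r4=15^6=9
SUB r5, r5, #1 → r5=2-1=1
CMP r5, #0  (cmp 1,0)
BNE L1: taken
XOR r3, r3, r5 → r3=6^1=7
XOR r4, r4, r3 → r4=9^7=14
SUB r5, r5, #1 → r5=1-1=0
CMP r5, #0  (cmp 0,0)
BNE L1: not taken
AND r4, r4, r3 → r4=14&7=6
halt.
Total executed instructions: 40.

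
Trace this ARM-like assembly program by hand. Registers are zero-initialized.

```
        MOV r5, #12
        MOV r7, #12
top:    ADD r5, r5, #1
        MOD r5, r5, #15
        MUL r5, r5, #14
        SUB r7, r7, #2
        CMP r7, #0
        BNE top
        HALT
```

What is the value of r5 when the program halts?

r5=12
r7=12
r5=12+1=13
r5=13%15=13
r5=13*14=182
r7=12-2=10
CMP r7, #0  (cmp 10,0)
BNE top: taken
r5=182+1=183
r5=183%15=3
r5=3*14=42
r7=10-2=8
CMP r7, #0  (cmp 8,0)
BNE top: taken
r5=42+1=43
r5=43%15=13
r5=13*14=182
r7=8-2=6
CMP r7, #0  (cmp 6,0)
BNE top: taken
r5=182+1=183
r5=183%15=3
r5=3*14=42
r7=6-2=4
CMP r7, #0  (cmp 4,0)
BNE top: taken
r5=42+1=43
r5=43%15=13
r5=13*14=182
r7=4-2=2
CMP r7, #0  (cmp 2,0)
BNE top: taken
r5=182+1=183
r5=183%15=3
r5=3*14=42
r7=2-2=0
CMP r7, #0  (cmp 0,0)
BNE top: not taken
halt.

42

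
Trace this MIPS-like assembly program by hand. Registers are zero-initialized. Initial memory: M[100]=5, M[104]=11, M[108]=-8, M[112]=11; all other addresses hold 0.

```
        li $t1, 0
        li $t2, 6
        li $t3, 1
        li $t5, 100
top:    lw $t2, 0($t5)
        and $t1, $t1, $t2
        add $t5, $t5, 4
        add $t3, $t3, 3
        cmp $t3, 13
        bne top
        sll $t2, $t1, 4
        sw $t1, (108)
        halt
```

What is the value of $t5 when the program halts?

$t1=0
$t2=6
$t3=1
$t5=100
$t2=M[100]=5
$t1=0&5=0
$t5=100+4=104
$t3=1+3=4
cmp $t3, 13  (cmp 4,13)
bne top: taken
$t2=M[104]=11
$t1=0&11=0
$t5=104+4=108
$t3=4+3=7
cmp $t3, 13  (cmp 7,13)
bne top: taken
$t2=M[108]=-8
$t1=0&(-8)=0
$t5=108+4=112
$t3=7+3=10
cmp $t3, 13  (cmp 10,13)
bne top: taken
$t2=M[112]=11
$t1=0&11=0
$t5=112+4=116
$t3=10+3=13
cmp $t3, 13  (cmp 13,13)
bne top: not taken
$t2=0<<4=0
sw $t1, (108) → M[108]=0
halt.

116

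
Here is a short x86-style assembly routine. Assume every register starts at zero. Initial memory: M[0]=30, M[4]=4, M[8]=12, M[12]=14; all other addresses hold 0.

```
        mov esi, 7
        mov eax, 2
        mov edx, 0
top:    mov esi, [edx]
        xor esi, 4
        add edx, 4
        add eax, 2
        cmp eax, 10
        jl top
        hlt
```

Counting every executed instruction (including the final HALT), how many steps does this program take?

28

after mov esi, 7: esi=7
after mov eax, 2: eax=2
after mov edx, 0: edx=0
after mov esi, [edx]: esi=M[0]=30
after xor esi, 4: esi=30^4=26
after add edx, 4: edx=0+4=4
after add eax, 2: eax=2+2=4
cmp eax, 10  (cmp 4,10)
jl top: taken
after mov esi, [edx]: esi=M[4]=4
after xor esi, 4: esi=4^4=0
after add edx, 4: edx=4+4=8
after add eax, 2: eax=4+2=6
cmp eax, 10  (cmp 6,10)
jl top: taken
after mov esi, [edx]: esi=M[8]=12
after xor esi, 4: esi=12^4=8
after add edx, 4: edx=8+4=12
after add eax, 2: eax=6+2=8
cmp eax, 10  (cmp 8,10)
jl top: taken
after mov esi, [edx]: esi=M[12]=14
after xor esi, 4: esi=14^4=10
after add edx, 4: edx=12+4=16
after add eax, 2: eax=8+2=10
cmp eax, 10  (cmp 10,10)
jl top: not taken
halt.
Total executed instructions: 28.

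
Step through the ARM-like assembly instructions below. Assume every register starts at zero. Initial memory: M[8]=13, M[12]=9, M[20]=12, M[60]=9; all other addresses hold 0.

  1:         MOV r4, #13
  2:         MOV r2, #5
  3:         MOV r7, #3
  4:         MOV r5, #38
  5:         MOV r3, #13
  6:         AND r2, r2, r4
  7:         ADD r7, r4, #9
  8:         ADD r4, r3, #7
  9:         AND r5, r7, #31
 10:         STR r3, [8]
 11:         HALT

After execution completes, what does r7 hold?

MOV r4, #13 → r4=13
MOV r2, #5 → r2=5
MOV r7, #3 → r7=3
MOV r5, #38 → r5=38
MOV r3, #13 → r3=13
AND r2, r2, r4 → r2=5&13=5
ADD r7, r4, #9 → r7=13+9=22
ADD r4, r3, #7 → r4=13+7=20
AND r5, r7, #31 → r5=22&31=22
STR r3, [8] → M[8]=13
halt.

22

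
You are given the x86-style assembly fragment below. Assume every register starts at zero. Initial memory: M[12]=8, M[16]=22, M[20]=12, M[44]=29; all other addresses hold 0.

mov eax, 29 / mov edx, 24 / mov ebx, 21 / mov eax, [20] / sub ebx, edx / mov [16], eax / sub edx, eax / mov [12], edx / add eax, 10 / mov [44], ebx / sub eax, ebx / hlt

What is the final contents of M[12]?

mov eax, 29 → eax=29
mov edx, 24 → edx=24
mov ebx, 21 → ebx=21
mov eax, [20] → eax=M[20]=12
sub ebx, edx → ebx=21-24=-3
mov [16], eax → M[16]=12
sub edx, eax → edx=24-12=12
mov [12], edx → M[12]=12
add eax, 10 → eax=12+10=22
mov [44], ebx → M[44]=-3
sub eax, ebx → eax=22-(-3)=25
halt.

12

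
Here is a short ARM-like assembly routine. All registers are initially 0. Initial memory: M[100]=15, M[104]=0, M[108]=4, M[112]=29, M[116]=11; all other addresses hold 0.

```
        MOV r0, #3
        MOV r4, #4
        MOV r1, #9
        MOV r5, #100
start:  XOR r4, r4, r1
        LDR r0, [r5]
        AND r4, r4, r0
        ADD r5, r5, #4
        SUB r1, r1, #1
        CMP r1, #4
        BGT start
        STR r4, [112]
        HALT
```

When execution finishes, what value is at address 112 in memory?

1

MOV r0, #3 → r0=3
MOV r4, #4 → r4=4
MOV r1, #9 → r1=9
MOV r5, #100 → r5=100
XOR r4, r4, r1 → r4=4^9=13
LDR r0, [r5] → r0=M[100]=15
AND r4, r4, r0 → r4=13&15=13
ADD r5, r5, #4 → r5=100+4=104
SUB r1, r1, #1 → r1=9-1=8
CMP r1, #4  (cmp 8,4)
BGT start: taken
XOR r4, r4, r1 → r4=13^8=5
LDR r0, [r5] → r0=M[104]=0
AND r4, r4, r0 → r4=5&0=0
ADD r5, r5, #4 → r5=104+4=108
SUB r1, r1, #1 → r1=8-1=7
CMP r1, #4  (cmp 7,4)
BGT start: taken
XOR r4, r4, r1 → r4=0^7=7
LDR r0, [r5] → r0=M[108]=4
AND r4, r4, r0 → r4=7&4=4
ADD r5, r5, #4 → r5=108+4=112
SUB r1, r1, #1 → r1=7-1=6
CMP r1, #4  (cmp 6,4)
BGT start: taken
XOR r4, r4, r1 → r4=4^6=2
LDR r0, [r5] → r0=M[112]=29
AND r4, r4, r0 → r4=2&29=0
ADD r5, r5, #4 → r5=112+4=116
SUB r1, r1, #1 → r1=6-1=5
CMP r1, #4  (cmp 5,4)
BGT start: taken
XOR r4, r4, r1 → r4=0^5=5
LDR r0, [r5] → r0=M[116]=11
AND r4, r4, r0 → r4=5&11=1
ADD r5, r5, #4 → r5=116+4=120
SUB r1, r1, #1 → r1=5-1=4
CMP r1, #4  (cmp 4,4)
BGT start: not taken
STR r4, [112] → M[112]=1
halt.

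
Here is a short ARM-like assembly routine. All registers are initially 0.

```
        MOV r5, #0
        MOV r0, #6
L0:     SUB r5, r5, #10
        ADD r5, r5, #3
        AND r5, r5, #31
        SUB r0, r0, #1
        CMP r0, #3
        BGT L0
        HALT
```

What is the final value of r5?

MOV r5, #0 → r5=0
MOV r0, #6 → r0=6
SUB r5, r5, #10 → r5=0-10=-10
ADD r5, r5, #3 → r5=(-10)+3=-7
AND r5, r5, #31 → r5=(-7)&31=25
SUB r0, r0, #1 → r0=6-1=5
CMP r0, #3  (cmp 5,3)
BGT L0: taken
SUB r5, r5, #10 → r5=25-10=15
ADD r5, r5, #3 → r5=15+3=18
AND r5, r5, #31 → r5=18&31=18
SUB r0, r0, #1 → r0=5-1=4
CMP r0, #3  (cmp 4,3)
BGT L0: taken
SUB r5, r5, #10 → r5=18-10=8
ADD r5, r5, #3 → r5=8+3=11
AND r5, r5, #31 → r5=11&31=11
SUB r0, r0, #1 → r0=4-1=3
CMP r0, #3  (cmp 3,3)
BGT L0: not taken
halt.

11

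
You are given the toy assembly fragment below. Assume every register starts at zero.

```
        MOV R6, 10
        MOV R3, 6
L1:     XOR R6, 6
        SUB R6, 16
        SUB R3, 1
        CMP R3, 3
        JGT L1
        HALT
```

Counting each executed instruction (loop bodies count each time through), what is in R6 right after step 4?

-4

MOV R6, 10 → R6=10
MOV R3, 6 → R3=6
XOR R6, 6 → R6=10^6=12
SUB R6, 16 → R6=12-16=-4
After step 4: R6 = -4.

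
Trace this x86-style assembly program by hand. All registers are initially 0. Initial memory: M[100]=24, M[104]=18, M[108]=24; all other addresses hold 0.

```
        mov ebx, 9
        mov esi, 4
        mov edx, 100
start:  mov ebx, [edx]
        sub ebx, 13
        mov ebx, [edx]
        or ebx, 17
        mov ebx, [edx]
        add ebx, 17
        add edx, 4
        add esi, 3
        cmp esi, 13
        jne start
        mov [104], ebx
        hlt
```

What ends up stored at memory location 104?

ebx=9
esi=4
edx=100
ebx=M[100]=24
ebx=24-13=11
ebx=M[100]=24
ebx=24|17=25
ebx=M[100]=24
ebx=24+17=41
edx=100+4=104
esi=4+3=7
cmp esi, 13  (cmp 7,13)
jne start: taken
ebx=M[104]=18
ebx=18-13=5
ebx=M[104]=18
ebx=18|17=19
ebx=M[104]=18
ebx=18+17=35
edx=104+4=108
esi=7+3=10
cmp esi, 13  (cmp 10,13)
jne start: taken
ebx=M[108]=24
ebx=24-13=11
ebx=M[108]=24
ebx=24|17=25
ebx=M[108]=24
ebx=24+17=41
edx=108+4=112
esi=10+3=13
cmp esi, 13  (cmp 13,13)
jne start: not taken
mov [104], ebx → M[104]=41
halt.

41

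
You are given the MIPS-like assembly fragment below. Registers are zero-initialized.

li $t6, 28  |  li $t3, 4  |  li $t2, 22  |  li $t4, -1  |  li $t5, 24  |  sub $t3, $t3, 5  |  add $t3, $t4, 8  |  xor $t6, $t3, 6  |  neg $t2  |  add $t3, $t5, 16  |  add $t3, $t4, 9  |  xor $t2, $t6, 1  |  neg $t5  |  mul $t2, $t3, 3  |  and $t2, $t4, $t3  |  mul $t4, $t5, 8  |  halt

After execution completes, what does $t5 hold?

after li $t6, 28: $t6=28
after li $t3, 4: $t3=4
after li $t2, 22: $t2=22
after li $t4, -1: $t4=-1
after li $t5, 24: $t5=24
after sub $t3, $t3, 5: $t3=4-5=-1
after add $t3, $t4, 8: $t3=(-1)+8=7
after xor $t6, $t3, 6: $t6=7^6=1
after neg $t2: $t2=-(22)=-22
after add $t3, $t5, 16: $t3=24+16=40
after add $t3, $t4, 9: $t3=(-1)+9=8
after xor $t2, $t6, 1: $t2=1^1=0
after neg $t5: $t5=-(24)=-24
after mul $t2, $t3, 3: $t2=8*3=24
after and $t2, $t4, $t3: $t2=(-1)&8=8
after mul $t4, $t5, 8: $t4=(-24)*8=-192
halt.

-24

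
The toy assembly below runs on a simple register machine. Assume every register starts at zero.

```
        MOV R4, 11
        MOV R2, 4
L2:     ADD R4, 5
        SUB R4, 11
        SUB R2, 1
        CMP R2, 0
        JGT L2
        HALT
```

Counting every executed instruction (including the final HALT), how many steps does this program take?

R4=11
R2=4
R4=11+5=16
R4=16-11=5
R2=4-1=3
CMP R2, 0  (cmp 3,0)
JGT L2: taken
R4=5+5=10
R4=10-11=-1
R2=3-1=2
CMP R2, 0  (cmp 2,0)
JGT L2: taken
R4=(-1)+5=4
R4=4-11=-7
R2=2-1=1
CMP R2, 0  (cmp 1,0)
JGT L2: taken
R4=(-7)+5=-2
R4=(-2)-11=-13
R2=1-1=0
CMP R2, 0  (cmp 0,0)
JGT L2: not taken
halt.
Total executed instructions: 23.

23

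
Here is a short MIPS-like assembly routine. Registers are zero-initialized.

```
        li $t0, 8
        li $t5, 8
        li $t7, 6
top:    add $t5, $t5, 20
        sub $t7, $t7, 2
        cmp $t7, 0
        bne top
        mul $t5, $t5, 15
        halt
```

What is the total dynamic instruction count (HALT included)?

17

after li $t0, 8: $t0=8
after li $t5, 8: $t5=8
after li $t7, 6: $t7=6
after add $t5, $t5, 20: $t5=8+20=28
after sub $t7, $t7, 2: $t7=6-2=4
cmp $t7, 0  (cmp 4,0)
bne top: taken
after add $t5, $t5, 20: $t5=28+20=48
after sub $t7, $t7, 2: $t7=4-2=2
cmp $t7, 0  (cmp 2,0)
bne top: taken
after add $t5, $t5, 20: $t5=48+20=68
after sub $t7, $t7, 2: $t7=2-2=0
cmp $t7, 0  (cmp 0,0)
bne top: not taken
after mul $t5, $t5, 15: $t5=68*15=1020
halt.
Total executed instructions: 17.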